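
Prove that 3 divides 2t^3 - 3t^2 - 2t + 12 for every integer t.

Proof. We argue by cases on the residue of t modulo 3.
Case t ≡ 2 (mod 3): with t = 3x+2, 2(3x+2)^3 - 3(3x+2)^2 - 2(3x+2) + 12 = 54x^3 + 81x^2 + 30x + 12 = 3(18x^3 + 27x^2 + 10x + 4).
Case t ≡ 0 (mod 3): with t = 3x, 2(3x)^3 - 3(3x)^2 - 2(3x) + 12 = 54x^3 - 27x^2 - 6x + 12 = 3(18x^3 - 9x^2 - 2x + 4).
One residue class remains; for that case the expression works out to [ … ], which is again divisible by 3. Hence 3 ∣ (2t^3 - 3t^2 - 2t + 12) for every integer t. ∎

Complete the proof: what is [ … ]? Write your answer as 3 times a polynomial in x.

3(18x^3 + 9x^2 - 2x + 3)

The residues treated are {2, 0}, so the missing case is t ≡ 1 (mod 3); write t = 3x+1.
Then 2(3x+1)^3 - 3(3x+1)^2 - 2(3x+1) + 12 = 54x^3 + 27x^2 - 6x + 9 = 3(18x^3 + 9x^2 - 2x + 3).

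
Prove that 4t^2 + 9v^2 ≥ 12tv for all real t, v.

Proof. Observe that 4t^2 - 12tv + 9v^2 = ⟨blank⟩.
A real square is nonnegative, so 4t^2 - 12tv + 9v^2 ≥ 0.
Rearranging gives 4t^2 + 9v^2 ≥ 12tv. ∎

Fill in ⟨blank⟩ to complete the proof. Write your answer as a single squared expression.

The leading and trailing coefficients are 2^2 and 3^2, and 12 = 2·2·3, so the trinomial is (2t - 3v)^2.
Hence 4t^2 - 12tv + 9v^2 ≥ 0.

(2t - 3v)^2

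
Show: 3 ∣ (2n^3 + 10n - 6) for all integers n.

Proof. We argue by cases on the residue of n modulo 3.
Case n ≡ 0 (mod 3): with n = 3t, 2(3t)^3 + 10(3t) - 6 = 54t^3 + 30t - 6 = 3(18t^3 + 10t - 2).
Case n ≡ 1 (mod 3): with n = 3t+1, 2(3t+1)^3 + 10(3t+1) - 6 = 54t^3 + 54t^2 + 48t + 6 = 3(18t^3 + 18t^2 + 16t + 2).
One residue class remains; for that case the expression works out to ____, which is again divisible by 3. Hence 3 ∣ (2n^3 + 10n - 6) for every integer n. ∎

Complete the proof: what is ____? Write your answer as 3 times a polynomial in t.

Only n ≡ 2 (mod 3) is unaccounted for. Put n = 3t+2:
2(3t+2)^3 + 10(3t+2) - 6 expands to 54t^3 + 108t^2 + 102t + 30,
and factoring out 3 leaves 3(18t^3 + 36t^2 + 34t + 10).

3(18t^3 + 36t^2 + 34t + 10)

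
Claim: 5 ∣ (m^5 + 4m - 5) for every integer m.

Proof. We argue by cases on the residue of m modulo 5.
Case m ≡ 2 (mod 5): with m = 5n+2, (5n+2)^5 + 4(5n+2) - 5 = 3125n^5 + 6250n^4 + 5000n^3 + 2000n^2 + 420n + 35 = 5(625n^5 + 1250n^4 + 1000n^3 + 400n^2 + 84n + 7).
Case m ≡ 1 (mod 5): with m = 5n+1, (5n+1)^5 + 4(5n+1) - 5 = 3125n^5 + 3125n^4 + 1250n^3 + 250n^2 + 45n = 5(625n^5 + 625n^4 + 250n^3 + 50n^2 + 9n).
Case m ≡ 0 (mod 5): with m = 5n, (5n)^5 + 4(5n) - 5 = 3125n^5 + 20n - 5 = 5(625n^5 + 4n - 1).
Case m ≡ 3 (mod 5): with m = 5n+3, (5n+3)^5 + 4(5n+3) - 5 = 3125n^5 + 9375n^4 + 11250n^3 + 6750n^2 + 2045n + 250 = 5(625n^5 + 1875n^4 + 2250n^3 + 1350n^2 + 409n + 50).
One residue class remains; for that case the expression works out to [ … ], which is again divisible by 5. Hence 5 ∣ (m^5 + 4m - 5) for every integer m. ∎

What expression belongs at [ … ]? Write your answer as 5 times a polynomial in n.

5(625n^5 + 2500n^4 + 4000n^3 + 3200n^2 + 1284n + 207)

Only m ≡ 4 (mod 5) is unaccounted for. Put m = 5n+4:
(5n+4)^5 + 4(5n+4) - 5 expands to 3125n^5 + 12500n^4 + 20000n^3 + 16000n^2 + 6420n + 1035,
and factoring out 5 leaves 5(625n^5 + 2500n^4 + 4000n^3 + 3200n^2 + 1284n + 207).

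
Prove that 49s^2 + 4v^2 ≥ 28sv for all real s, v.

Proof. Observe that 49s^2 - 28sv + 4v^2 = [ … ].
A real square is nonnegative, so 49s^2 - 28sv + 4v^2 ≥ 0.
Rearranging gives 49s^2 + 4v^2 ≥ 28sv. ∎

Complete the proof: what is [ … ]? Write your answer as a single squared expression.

(7s - 2v)^2

49s^2 - 28sv + 4v^2 is a perfect-square trinomial: the outer terms are (7s)^2 and (2v)^2, and the cross term is -2·7s·2v.
So 49s^2 - 28sv + 4v^2 = (7s - 2v)^2 ≥ 0.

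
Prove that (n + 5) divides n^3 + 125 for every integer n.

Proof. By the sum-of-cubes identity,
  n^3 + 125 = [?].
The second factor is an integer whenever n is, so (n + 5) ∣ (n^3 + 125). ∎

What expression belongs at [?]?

a^3 + b^3 = (a + b)(a^2 - ab + b^2). With a = n, b = 5:
n^3 + 125 = (n + 5)(n^2 - 5n + 25).

(n + 5)(n^2 - 5n + 25)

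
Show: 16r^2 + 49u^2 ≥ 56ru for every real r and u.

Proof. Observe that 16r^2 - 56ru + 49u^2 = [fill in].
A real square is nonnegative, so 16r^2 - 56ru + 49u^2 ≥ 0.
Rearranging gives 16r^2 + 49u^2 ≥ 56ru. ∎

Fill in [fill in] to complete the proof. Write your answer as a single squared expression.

(4r - 7u)^2

The leading and trailing coefficients are 4^2 and 7^2, and 56 = 2·4·7, so the trinomial is (4r - 7u)^2.
Hence 16r^2 - 56ru + 49u^2 ≥ 0.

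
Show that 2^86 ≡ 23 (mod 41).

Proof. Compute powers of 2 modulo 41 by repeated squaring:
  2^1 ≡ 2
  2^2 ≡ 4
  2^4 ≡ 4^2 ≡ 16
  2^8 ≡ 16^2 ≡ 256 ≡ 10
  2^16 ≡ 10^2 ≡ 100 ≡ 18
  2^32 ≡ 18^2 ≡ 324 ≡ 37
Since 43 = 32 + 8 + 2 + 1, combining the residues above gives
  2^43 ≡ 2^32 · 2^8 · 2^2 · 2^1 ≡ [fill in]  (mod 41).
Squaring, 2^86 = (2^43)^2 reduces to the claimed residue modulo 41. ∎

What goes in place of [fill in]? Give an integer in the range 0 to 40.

8

2^32 · 2^8 · 2^2 · 2^1 ≡ 37 · 10 · 4 · 2 = 2960.
2960 mod 41 = 8, so 2^43 ≡ 8 (mod 41).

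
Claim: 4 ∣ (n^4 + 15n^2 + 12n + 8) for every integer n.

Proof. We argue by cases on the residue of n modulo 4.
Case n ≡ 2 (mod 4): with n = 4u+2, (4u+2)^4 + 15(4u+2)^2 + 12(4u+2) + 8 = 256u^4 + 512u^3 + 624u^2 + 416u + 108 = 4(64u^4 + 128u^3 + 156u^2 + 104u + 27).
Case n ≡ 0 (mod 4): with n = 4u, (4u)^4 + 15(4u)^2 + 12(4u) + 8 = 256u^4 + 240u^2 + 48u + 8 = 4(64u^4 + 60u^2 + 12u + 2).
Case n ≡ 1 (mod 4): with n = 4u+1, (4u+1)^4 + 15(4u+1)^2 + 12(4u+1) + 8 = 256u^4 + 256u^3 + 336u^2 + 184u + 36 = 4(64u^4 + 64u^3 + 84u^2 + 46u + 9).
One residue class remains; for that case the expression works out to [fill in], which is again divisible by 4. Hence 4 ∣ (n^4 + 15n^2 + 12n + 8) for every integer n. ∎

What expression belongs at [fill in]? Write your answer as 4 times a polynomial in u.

4(64u^4 + 192u^3 + 276u^2 + 210u + 65)

Only n ≡ 3 (mod 4) is unaccounted for. Put n = 4u+3:
(4u+3)^4 + 15(4u+3)^2 + 12(4u+3) + 8 expands to 256u^4 + 768u^3 + 1104u^2 + 840u + 260,
and factoring out 4 leaves 4(64u^4 + 192u^3 + 276u^2 + 210u + 65).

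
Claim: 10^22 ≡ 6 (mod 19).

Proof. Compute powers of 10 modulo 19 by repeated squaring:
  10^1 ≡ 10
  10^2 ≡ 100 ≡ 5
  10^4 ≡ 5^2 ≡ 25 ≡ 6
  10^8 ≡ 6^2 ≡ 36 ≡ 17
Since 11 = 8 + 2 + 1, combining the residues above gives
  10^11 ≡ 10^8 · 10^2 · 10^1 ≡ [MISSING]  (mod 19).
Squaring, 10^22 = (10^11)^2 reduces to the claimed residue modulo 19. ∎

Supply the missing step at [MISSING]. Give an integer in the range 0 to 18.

14

10^8 · 10^2 · 10^1 ≡ 17 · 5 · 10 = 850.
850 mod 19 = 14, so 10^11 ≡ 14 (mod 19).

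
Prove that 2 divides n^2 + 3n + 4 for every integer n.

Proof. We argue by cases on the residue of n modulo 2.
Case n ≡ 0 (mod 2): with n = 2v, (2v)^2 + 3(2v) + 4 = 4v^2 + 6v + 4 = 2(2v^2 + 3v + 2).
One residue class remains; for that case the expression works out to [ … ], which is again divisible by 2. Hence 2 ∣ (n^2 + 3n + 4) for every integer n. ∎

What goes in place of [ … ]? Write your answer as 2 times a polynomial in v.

2(2v^2 + 5v + 4)

Only n ≡ 1 (mod 2) is unaccounted for. Put n = 2v+1:
(2v+1)^2 + 3(2v+1) + 4 expands to 4v^2 + 10v + 8,
and factoring out 2 leaves 2(2v^2 + 5v + 4).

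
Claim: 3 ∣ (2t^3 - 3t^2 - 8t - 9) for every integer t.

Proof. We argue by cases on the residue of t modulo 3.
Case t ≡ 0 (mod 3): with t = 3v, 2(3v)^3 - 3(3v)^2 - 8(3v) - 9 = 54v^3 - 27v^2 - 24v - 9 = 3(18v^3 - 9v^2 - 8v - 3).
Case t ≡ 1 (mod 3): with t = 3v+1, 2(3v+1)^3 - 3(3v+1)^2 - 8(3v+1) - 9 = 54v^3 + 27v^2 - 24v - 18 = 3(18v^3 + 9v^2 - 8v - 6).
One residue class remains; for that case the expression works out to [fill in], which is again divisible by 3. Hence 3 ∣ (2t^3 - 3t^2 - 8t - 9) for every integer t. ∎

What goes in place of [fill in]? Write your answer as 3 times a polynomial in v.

3(18v^3 + 27v^2 + 4v - 7)

The residues treated are {0, 1}, so the missing case is t ≡ 2 (mod 3); write t = 3v+2.
Then 2(3v+2)^3 - 3(3v+2)^2 - 8(3v+2) - 9 = 54v^3 + 81v^2 + 12v - 21 = 3(18v^3 + 27v^2 + 4v - 7).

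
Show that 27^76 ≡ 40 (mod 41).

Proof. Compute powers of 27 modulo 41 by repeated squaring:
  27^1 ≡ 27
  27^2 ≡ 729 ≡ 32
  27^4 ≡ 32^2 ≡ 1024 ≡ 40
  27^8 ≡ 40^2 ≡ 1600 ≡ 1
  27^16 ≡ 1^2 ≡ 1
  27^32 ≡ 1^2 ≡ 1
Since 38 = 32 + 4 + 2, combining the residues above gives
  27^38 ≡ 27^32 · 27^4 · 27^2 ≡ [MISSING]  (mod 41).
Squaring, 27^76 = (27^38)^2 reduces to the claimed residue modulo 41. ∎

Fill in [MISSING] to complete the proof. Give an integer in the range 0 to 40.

9

27^32 · 27^4 · 27^2 ≡ 1 · 40 · 32 = 1280.
1280 mod 41 = 9, so 27^38 ≡ 9 (mod 41).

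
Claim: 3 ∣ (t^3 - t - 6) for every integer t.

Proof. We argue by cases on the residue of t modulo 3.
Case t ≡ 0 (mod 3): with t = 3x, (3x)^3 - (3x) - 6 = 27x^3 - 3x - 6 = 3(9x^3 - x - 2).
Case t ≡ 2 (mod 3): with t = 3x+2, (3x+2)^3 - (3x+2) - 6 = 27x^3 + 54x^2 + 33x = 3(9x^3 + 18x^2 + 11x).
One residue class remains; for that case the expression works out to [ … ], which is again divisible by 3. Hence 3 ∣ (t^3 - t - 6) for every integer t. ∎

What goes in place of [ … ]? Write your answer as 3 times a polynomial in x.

3(9x^3 + 9x^2 + 2x - 2)

Only t ≡ 1 (mod 3) is unaccounted for. Put t = 3x+1:
(3x+1)^3 - (3x+1) - 6 expands to 27x^3 + 27x^2 + 6x - 6,
and factoring out 3 leaves 3(9x^3 + 9x^2 + 2x - 2).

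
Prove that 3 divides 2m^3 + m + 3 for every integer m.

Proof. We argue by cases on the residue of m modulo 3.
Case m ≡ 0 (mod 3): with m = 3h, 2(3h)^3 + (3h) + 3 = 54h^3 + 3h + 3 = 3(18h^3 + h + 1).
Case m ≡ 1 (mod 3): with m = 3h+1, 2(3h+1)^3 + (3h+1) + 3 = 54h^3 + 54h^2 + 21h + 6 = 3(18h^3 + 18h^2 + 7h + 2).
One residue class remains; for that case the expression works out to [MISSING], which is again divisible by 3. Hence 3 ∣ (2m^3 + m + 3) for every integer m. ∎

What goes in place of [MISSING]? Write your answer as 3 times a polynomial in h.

3(18h^3 + 36h^2 + 25h + 7)

The residues treated are {0, 1}, so the missing case is m ≡ 2 (mod 3); write m = 3h+2.
Then 2(3h+2)^3 + (3h+2) + 3 = 54h^3 + 108h^2 + 75h + 21 = 3(18h^3 + 36h^2 + 25h + 7).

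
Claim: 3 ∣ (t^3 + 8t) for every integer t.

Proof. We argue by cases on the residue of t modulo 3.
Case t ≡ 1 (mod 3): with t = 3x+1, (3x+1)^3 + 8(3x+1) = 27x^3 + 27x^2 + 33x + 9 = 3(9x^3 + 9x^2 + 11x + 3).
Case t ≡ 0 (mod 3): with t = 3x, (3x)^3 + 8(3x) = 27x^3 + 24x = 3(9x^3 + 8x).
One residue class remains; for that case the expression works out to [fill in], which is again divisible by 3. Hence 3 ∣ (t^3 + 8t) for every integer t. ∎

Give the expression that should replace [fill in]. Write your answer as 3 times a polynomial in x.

3(9x^3 + 18x^2 + 20x + 8)

The residues treated are {1, 0}, so the missing case is t ≡ 2 (mod 3); write t = 3x+2.
Then (3x+2)^3 + 8(3x+2) = 27x^3 + 54x^2 + 60x + 24 = 3(9x^3 + 18x^2 + 20x + 8).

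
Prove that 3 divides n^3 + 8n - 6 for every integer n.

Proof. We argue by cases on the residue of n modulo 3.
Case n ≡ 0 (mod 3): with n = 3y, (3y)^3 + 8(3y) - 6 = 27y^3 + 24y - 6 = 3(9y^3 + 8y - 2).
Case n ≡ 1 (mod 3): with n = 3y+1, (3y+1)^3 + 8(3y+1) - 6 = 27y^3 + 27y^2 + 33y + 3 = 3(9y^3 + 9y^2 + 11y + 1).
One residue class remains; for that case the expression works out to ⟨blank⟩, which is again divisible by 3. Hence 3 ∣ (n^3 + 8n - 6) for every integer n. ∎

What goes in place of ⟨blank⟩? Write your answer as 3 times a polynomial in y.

3(9y^3 + 18y^2 + 20y + 6)

The residues treated are {0, 1}, so the missing case is n ≡ 2 (mod 3); write n = 3y+2.
Then (3y+2)^3 + 8(3y+2) - 6 = 27y^3 + 54y^2 + 60y + 18 = 3(9y^3 + 18y^2 + 20y + 6).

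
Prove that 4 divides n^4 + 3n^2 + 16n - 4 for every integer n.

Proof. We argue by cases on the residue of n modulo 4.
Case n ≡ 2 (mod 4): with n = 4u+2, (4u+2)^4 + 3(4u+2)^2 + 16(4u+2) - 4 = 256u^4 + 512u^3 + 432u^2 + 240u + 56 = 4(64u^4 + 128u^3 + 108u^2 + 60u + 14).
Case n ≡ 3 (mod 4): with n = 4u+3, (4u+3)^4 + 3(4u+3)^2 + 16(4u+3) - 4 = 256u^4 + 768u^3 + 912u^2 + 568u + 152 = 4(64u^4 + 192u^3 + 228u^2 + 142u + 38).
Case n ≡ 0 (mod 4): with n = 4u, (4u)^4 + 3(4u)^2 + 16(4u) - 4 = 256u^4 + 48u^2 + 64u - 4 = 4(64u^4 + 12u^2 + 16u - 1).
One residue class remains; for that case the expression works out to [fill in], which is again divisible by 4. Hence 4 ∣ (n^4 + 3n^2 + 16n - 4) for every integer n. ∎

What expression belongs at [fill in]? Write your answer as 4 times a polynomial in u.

4(64u^4 + 64u^3 + 36u^2 + 26u + 4)

The residues treated are {2, 3, 0}, so the missing case is n ≡ 1 (mod 4); write n = 4u+1.
Then (4u+1)^4 + 3(4u+1)^2 + 16(4u+1) - 4 = 256u^4 + 256u^3 + 144u^2 + 104u + 16 = 4(64u^4 + 64u^3 + 36u^2 + 26u + 4).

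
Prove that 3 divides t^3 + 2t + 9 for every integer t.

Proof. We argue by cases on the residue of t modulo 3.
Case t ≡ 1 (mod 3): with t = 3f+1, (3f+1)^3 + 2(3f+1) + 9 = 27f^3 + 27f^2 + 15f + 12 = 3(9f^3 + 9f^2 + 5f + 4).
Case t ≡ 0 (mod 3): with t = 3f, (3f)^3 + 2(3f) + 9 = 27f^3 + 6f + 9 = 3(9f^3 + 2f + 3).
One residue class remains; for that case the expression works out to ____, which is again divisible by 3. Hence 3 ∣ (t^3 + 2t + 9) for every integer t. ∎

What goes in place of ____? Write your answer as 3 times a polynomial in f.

Only t ≡ 2 (mod 3) is unaccounted for. Put t = 3f+2:
(3f+2)^3 + 2(3f+2) + 9 expands to 27f^3 + 54f^2 + 42f + 21,
and factoring out 3 leaves 3(9f^3 + 18f^2 + 14f + 7).

3(9f^3 + 18f^2 + 14f + 7)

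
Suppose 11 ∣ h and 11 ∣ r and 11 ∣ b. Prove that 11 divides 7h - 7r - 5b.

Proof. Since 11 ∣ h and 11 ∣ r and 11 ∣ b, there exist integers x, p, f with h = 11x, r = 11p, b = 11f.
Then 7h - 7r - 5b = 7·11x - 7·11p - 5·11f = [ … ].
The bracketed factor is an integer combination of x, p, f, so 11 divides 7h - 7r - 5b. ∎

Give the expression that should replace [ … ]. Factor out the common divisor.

Each term has a factor of 11: 7·11x - 7·11p - 5·11f = 11·(-5f - 7p + 7x).
Since -5f - 7p + 7x is an integer, 11 ∣ (7h - 7r - 5b).

11(-5f - 7p + 7x)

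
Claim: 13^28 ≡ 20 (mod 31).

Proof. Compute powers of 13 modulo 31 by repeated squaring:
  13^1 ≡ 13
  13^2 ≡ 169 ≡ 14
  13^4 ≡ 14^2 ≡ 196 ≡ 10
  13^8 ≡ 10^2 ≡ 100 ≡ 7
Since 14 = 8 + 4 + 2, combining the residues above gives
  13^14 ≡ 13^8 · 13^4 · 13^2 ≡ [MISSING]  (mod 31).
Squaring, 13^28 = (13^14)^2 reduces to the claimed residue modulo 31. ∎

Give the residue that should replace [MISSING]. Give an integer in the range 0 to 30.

Multiply the listed residues: 7 · 10 · 14 = 70 → 980.
Reducing modulo 31: 980 = 31·31 + 19, so 13^14 ≡ 19.

19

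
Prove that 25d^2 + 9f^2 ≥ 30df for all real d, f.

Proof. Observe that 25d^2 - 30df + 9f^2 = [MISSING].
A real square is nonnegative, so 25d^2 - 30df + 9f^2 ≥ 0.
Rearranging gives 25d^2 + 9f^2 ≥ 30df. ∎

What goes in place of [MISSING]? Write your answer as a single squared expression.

(5d - 3f)^2

25d^2 - 30df + 9f^2 is a perfect-square trinomial: the outer terms are (5d)^2 and (3f)^2, and the cross term is -2·5d·3f.
So 25d^2 - 30df + 9f^2 = (5d - 3f)^2 ≥ 0.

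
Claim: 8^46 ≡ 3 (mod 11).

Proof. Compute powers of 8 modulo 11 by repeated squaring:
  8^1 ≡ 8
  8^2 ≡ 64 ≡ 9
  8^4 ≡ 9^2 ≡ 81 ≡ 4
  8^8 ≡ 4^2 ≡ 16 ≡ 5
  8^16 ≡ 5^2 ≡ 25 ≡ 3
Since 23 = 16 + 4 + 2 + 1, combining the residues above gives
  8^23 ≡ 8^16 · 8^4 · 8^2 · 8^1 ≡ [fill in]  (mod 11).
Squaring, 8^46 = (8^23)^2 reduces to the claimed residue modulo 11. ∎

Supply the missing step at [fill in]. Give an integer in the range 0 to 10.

Multiply the listed residues: 3 · 4 · 9 · 8 = 12 → 108 → 864.
Reducing modulo 11: 864 = 78·11 + 6, so 8^23 ≡ 6.

6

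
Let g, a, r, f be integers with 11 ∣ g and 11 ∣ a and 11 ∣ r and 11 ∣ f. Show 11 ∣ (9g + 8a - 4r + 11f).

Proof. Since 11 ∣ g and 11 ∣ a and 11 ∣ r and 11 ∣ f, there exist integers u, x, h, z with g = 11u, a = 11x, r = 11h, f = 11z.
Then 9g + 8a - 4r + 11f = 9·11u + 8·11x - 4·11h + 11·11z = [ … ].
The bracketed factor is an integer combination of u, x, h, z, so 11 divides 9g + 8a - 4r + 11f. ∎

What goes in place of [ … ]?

11(-4h + 9u + 8x + 11z)

Each term has a factor of 11: 9·11u + 8·11x - 4·11h + 11·11z = 11·(-4h + 9u + 8x + 11z).
Since -4h + 9u + 8x + 11z is an integer, 11 ∣ (9g + 8a - 4r + 11f).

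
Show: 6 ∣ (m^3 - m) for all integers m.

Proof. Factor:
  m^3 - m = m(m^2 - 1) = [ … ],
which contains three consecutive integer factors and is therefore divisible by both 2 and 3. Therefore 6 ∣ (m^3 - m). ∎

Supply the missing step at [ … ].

m(m^2 - 1) = m(m - 1)(m + 1) = (m - 1)m(m + 1).
These three factors are consecutive integers, so their product is divisible by 6.

(m - 1)m(m + 1)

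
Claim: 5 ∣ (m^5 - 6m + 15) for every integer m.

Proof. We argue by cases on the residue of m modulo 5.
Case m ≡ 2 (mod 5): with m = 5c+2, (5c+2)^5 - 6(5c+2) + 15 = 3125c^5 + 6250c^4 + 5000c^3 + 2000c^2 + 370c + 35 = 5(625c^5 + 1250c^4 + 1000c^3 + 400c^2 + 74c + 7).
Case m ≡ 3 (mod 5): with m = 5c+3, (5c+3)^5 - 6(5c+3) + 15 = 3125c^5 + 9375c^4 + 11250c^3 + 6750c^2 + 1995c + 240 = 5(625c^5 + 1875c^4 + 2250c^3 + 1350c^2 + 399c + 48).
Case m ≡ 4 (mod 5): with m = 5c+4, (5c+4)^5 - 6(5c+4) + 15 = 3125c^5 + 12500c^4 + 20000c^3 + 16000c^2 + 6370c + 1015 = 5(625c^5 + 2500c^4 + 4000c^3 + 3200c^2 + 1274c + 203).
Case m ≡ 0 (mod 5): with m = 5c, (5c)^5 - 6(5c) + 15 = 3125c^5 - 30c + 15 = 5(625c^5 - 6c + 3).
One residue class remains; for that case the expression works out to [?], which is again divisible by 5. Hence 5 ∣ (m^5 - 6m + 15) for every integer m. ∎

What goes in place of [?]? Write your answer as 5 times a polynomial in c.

The residues treated are {2, 3, 4, 0}, so the missing case is m ≡ 1 (mod 5); write m = 5c+1.
Then (5c+1)^5 - 6(5c+1) + 15 = 3125c^5 + 3125c^4 + 1250c^3 + 250c^2 - 5c + 10 = 5(625c^5 + 625c^4 + 250c^3 + 50c^2 - c + 2).

5(625c^5 + 625c^4 + 250c^3 + 50c^2 - c + 2)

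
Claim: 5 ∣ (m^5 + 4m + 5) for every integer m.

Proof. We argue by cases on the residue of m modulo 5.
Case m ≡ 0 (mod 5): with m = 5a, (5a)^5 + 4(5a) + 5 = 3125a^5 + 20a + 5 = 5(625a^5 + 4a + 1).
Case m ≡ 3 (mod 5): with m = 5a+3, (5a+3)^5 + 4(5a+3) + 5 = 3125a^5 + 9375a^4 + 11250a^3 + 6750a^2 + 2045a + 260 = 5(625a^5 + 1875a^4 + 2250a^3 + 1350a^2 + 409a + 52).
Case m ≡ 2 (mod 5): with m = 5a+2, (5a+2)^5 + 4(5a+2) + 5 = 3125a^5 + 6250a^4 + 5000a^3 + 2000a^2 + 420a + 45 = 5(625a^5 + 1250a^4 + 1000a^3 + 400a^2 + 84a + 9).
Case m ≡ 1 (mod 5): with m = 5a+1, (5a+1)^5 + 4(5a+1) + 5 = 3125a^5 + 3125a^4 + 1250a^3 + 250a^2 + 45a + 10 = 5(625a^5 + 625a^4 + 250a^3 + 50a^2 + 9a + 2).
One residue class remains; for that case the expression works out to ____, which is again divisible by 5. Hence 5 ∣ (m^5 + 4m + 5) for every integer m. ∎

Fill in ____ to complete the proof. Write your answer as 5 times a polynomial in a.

5(625a^5 + 2500a^4 + 4000a^3 + 3200a^2 + 1284a + 209)

The residues treated are {0, 3, 2, 1}, so the missing case is m ≡ 4 (mod 5); write m = 5a+4.
Then (5a+4)^5 + 4(5a+4) + 5 = 3125a^5 + 12500a^4 + 20000a^3 + 16000a^2 + 6420a + 1045 = 5(625a^5 + 2500a^4 + 4000a^3 + 3200a^2 + 1284a + 209).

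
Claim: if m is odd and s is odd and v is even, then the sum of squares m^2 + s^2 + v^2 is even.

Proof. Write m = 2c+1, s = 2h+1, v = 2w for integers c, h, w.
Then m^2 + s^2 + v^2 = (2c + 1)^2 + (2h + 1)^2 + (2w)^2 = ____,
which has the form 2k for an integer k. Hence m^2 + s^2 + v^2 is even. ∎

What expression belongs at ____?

(2c + 1)^2 + (2h + 1)^2 + (2w)^2 = 4c^2 + 4c + 4h^2 + 4h + 4w^2 + 2
= 2(2c^2 + 2c + 2h^2 + 2h + 2w^2 + 1).
Since 2c^2 + 2c + 2h^2 + 2h + 2w^2 + 1 is an integer, the sum of squares is of the form 2k for an integer k.

2(2c^2 + 2c + 2h^2 + 2h + 2w^2 + 1)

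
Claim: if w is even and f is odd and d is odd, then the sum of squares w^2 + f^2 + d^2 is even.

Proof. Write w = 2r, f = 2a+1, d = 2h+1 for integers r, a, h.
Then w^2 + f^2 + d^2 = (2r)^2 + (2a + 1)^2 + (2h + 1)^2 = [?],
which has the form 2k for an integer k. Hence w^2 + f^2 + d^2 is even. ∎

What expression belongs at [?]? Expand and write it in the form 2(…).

(2r)^2 + (2a + 1)^2 + (2h + 1)^2 = 4a^2 + 4a + 4h^2 + 4h + 4r^2 + 2
= 2(2a^2 + 2a + 2h^2 + 2h + 2r^2 + 1).
Since 2a^2 + 2a + 2h^2 + 2h + 2r^2 + 1 is an integer, the sum of squares is of the form 2k for an integer k.

2(2a^2 + 2a + 2h^2 + 2h + 2r^2 + 1)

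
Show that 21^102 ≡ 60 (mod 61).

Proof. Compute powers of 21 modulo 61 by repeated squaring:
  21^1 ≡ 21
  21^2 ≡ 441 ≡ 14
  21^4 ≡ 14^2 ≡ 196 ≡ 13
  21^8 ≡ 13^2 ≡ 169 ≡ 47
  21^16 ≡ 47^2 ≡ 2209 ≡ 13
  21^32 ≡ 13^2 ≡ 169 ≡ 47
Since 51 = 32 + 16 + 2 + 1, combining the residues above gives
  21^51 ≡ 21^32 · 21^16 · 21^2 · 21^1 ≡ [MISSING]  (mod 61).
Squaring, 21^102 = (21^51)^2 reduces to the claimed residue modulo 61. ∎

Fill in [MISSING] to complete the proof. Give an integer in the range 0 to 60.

50

Multiply the listed residues: 47 · 13 · 14 · 21 = 611 → 8554 → 179634.
Reducing modulo 61: 179634 = 2944·61 + 50, so 21^51 ≡ 50.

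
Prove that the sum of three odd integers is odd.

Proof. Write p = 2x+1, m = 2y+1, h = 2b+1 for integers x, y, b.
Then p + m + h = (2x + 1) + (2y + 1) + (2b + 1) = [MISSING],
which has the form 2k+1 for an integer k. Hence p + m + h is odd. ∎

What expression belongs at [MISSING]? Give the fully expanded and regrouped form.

(2x + 1) + (2y + 1) + (2b + 1) = 2b + 2x + 2y + 3
= 2(b + x + y + 1) + 1.
Since b + x + y + 1 is an integer, the sum is of the form 2k+1 for an integer k.

2(b + x + y + 1) + 1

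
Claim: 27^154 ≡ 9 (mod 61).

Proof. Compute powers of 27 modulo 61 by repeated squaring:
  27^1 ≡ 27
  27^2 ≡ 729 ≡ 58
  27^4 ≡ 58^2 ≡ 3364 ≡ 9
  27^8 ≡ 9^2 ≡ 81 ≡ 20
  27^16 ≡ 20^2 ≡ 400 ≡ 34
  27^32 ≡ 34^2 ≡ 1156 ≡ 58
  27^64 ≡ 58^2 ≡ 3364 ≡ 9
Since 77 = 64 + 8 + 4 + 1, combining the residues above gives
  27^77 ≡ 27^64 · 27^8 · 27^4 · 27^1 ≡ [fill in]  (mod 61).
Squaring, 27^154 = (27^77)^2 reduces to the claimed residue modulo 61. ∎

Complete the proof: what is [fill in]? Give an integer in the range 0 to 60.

3

Multiply the listed residues: 9 · 20 · 9 · 27 = 180 → 1620 → 43740.
Reducing modulo 61: 43740 = 717·61 + 3, so 27^77 ≡ 3.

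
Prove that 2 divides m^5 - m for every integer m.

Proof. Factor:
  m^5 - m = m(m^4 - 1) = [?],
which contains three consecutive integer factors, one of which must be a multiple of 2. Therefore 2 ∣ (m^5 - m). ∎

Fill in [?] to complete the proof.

m^4 - 1 = (m^2 - 1)(m^2 + 1), and m^2 - 1 = (m-1)(m+1).
So m(m^4 - 1) = (m - 1)m(m + 1)(m^2 + 1).

(m - 1)m(m + 1)(m^2 + 1)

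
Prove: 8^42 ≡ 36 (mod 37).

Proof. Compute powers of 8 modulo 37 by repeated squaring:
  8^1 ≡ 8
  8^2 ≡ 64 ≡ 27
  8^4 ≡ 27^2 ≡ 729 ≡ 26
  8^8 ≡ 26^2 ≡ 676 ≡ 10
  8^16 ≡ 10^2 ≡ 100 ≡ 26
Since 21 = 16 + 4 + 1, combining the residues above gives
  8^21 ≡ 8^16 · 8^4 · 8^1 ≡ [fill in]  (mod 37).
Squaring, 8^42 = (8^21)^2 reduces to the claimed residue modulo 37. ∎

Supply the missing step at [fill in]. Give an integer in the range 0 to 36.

6

Multiply the listed residues: 26 · 26 · 8 = 676 → 5408.
Reducing modulo 37: 5408 = 146·37 + 6, so 8^21 ≡ 6.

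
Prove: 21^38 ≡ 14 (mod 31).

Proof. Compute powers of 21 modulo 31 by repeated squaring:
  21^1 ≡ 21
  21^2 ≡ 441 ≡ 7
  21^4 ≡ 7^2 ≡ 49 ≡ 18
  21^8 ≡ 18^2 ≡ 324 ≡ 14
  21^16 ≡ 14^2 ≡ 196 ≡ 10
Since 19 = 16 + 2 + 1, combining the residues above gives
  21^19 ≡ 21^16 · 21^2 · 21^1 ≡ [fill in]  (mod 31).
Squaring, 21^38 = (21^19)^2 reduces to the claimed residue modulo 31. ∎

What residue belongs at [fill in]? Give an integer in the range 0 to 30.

13

Multiply the listed residues: 10 · 7 · 21 = 70 → 1470.
Reducing modulo 31: 1470 = 47·31 + 13, so 21^19 ≡ 13.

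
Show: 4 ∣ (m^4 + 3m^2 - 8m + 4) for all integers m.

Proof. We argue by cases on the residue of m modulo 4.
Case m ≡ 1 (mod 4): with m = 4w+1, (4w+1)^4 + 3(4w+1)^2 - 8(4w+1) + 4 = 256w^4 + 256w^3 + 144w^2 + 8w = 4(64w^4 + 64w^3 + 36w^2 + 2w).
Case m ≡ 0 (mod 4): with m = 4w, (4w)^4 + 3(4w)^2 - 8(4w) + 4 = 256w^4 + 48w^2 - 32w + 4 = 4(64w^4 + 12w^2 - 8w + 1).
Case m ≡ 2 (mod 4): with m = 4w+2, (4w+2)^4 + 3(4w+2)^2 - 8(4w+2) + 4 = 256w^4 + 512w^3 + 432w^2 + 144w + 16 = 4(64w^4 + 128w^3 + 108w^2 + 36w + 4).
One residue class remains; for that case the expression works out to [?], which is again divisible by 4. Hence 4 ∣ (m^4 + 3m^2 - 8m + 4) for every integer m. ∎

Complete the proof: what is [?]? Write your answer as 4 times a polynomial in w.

Only m ≡ 3 (mod 4) is unaccounted for. Put m = 4w+3:
(4w+3)^4 + 3(4w+3)^2 - 8(4w+3) + 4 expands to 256w^4 + 768w^3 + 912w^2 + 472w + 88,
and factoring out 4 leaves 4(64w^4 + 192w^3 + 228w^2 + 118w + 22).

4(64w^4 + 192w^3 + 228w^2 + 118w + 22)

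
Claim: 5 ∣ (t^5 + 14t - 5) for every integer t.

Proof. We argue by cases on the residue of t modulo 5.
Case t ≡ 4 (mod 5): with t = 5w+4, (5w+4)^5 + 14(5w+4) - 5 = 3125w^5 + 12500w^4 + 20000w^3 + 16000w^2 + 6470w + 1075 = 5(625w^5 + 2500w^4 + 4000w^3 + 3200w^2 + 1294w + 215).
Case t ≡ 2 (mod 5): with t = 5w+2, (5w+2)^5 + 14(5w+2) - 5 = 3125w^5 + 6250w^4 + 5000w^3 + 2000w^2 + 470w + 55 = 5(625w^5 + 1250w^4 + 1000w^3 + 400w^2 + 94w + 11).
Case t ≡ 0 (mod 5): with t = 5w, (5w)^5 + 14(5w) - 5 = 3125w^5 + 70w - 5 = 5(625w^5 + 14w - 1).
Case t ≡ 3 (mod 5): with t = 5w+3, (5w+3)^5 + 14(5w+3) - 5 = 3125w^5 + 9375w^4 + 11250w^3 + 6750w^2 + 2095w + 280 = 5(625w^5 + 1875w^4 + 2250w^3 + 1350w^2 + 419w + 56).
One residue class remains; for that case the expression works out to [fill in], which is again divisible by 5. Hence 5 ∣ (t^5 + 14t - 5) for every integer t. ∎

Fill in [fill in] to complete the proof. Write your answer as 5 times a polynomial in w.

The residues treated are {4, 2, 0, 3}, so the missing case is t ≡ 1 (mod 5); write t = 5w+1.
Then (5w+1)^5 + 14(5w+1) - 5 = 3125w^5 + 3125w^4 + 1250w^3 + 250w^2 + 95w + 10 = 5(625w^5 + 625w^4 + 250w^3 + 50w^2 + 19w + 2).

5(625w^5 + 625w^4 + 250w^3 + 50w^2 + 19w + 2)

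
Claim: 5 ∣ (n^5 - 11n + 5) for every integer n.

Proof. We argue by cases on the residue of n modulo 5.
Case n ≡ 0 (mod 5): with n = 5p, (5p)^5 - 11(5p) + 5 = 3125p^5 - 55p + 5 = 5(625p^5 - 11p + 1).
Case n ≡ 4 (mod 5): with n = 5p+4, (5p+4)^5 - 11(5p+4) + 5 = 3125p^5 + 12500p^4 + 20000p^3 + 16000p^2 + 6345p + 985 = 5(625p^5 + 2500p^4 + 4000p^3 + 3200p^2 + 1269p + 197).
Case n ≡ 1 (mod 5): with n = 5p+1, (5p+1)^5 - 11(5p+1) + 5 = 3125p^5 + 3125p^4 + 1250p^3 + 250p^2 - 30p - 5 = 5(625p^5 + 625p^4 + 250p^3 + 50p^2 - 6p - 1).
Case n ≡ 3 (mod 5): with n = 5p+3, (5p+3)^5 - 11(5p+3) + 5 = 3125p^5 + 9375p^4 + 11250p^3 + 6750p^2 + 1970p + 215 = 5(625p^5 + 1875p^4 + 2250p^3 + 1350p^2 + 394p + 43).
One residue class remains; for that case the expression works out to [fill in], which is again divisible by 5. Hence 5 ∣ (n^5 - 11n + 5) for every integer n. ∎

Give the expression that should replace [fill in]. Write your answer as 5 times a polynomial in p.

The residues treated are {0, 4, 1, 3}, so the missing case is n ≡ 2 (mod 5); write n = 5p+2.
Then (5p+2)^5 - 11(5p+2) + 5 = 3125p^5 + 6250p^4 + 5000p^3 + 2000p^2 + 345p + 15 = 5(625p^5 + 1250p^4 + 1000p^3 + 400p^2 + 69p + 3).

5(625p^5 + 1250p^4 + 1000p^3 + 400p^2 + 69p + 3)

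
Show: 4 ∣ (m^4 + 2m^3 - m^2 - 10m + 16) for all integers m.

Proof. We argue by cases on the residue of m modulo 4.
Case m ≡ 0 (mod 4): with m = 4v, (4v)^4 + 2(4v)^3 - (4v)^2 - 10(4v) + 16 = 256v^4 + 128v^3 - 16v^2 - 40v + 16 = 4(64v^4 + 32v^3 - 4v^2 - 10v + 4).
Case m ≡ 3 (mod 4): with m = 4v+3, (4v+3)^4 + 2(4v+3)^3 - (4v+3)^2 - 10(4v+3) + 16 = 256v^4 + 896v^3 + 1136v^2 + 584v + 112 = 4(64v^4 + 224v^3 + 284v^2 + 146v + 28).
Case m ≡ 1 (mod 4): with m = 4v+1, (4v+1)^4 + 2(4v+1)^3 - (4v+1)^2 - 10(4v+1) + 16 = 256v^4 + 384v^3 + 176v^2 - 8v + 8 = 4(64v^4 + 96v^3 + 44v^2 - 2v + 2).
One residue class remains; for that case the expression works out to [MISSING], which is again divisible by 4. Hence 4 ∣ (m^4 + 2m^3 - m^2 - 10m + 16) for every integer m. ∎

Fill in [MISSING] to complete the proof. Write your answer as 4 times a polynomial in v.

The residues treated are {0, 3, 1}, so the missing case is m ≡ 2 (mod 4); write m = 4v+2.
Then (4v+2)^4 + 2(4v+2)^3 - (4v+2)^2 - 10(4v+2) + 16 = 256v^4 + 640v^3 + 560v^2 + 168v + 24 = 4(64v^4 + 160v^3 + 140v^2 + 42v + 6).

4(64v^4 + 160v^3 + 140v^2 + 42v + 6)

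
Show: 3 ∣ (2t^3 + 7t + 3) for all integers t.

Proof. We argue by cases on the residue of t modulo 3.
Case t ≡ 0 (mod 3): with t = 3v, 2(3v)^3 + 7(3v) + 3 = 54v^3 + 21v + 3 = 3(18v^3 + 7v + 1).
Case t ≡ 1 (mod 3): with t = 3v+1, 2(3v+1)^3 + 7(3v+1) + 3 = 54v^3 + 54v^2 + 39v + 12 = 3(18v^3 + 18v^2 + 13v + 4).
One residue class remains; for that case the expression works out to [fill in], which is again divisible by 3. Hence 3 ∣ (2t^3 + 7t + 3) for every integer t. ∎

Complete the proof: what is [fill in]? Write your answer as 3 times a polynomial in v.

3(18v^3 + 36v^2 + 31v + 11)

Only t ≡ 2 (mod 3) is unaccounted for. Put t = 3v+2:
2(3v+2)^3 + 7(3v+2) + 3 expands to 54v^3 + 108v^2 + 93v + 33,
and factoring out 3 leaves 3(18v^3 + 36v^2 + 31v + 11).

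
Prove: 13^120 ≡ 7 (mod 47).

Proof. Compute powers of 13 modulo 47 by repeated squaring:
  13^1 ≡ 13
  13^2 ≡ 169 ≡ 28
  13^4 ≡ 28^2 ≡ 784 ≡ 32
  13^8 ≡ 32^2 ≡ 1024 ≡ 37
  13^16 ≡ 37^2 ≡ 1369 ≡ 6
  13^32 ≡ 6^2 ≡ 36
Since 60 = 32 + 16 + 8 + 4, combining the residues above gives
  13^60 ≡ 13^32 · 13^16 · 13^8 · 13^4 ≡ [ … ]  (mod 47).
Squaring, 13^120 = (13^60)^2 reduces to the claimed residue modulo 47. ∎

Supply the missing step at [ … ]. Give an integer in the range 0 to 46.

17

Multiply the listed residues: 36 · 6 · 37 · 32 = 216 → 7992 → 255744.
Reducing modulo 47: 255744 = 5441·47 + 17, so 13^60 ≡ 17.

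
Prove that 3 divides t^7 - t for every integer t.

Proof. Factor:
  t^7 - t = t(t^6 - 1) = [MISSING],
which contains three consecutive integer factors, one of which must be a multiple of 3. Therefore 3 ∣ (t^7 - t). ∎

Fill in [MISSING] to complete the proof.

(t - 1)t(t + 1)(t^4 + t^2 + 1)

t^6 - 1 = (t^2 - 1)(t^4 + t^2 + 1), and t^2 - 1 = (t-1)(t+1).
So t(t^6 - 1) = (t - 1)t(t + 1)(t^4 + t^2 + 1).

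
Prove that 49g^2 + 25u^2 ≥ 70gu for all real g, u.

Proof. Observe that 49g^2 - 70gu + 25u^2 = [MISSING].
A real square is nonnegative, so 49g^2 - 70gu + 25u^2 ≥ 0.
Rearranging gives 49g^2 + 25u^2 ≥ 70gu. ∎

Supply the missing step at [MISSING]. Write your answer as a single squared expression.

(7g - 5u)^2

49g^2 - 70gu + 25u^2 is a perfect-square trinomial: the outer terms are (7g)^2 and (5u)^2, and the cross term is -2·7g·5u.
So 49g^2 - 70gu + 25u^2 = (7g - 5u)^2 ≥ 0.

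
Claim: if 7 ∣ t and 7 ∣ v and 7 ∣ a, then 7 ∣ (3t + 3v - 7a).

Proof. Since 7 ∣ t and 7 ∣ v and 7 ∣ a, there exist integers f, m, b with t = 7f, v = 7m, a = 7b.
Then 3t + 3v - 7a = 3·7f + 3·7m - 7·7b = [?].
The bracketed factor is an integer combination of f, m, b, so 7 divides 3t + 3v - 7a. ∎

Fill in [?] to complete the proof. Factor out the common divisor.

Each term has a factor of 7: 3·7f + 3·7m - 7·7b = 7·(-7b + 3f + 3m).
Since -7b + 3f + 3m is an integer, 7 ∣ (3t + 3v - 7a).

7(-7b + 3f + 3m)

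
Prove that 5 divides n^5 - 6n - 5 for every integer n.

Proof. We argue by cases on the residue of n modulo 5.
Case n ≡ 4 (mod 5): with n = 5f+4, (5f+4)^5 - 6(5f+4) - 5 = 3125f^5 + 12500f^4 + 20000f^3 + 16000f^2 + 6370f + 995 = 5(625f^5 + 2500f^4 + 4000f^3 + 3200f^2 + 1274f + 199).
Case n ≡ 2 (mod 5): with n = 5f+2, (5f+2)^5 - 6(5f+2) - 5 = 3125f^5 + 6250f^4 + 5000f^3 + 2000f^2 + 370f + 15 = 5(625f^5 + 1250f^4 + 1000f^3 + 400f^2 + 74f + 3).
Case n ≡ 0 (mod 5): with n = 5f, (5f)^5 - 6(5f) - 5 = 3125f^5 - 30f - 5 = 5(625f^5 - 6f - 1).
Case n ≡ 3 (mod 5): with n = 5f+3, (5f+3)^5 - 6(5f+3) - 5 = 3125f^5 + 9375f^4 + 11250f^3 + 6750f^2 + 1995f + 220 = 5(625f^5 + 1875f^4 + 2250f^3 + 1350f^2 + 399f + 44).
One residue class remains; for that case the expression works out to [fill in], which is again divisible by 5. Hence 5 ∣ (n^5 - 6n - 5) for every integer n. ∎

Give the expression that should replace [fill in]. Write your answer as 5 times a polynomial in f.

5(625f^5 + 625f^4 + 250f^3 + 50f^2 - f - 2)

Only n ≡ 1 (mod 5) is unaccounted for. Put n = 5f+1:
(5f+1)^5 - 6(5f+1) - 5 expands to 3125f^5 + 3125f^4 + 1250f^3 + 250f^2 - 5f - 10,
and factoring out 5 leaves 5(625f^5 + 625f^4 + 250f^3 + 50f^2 - f - 2).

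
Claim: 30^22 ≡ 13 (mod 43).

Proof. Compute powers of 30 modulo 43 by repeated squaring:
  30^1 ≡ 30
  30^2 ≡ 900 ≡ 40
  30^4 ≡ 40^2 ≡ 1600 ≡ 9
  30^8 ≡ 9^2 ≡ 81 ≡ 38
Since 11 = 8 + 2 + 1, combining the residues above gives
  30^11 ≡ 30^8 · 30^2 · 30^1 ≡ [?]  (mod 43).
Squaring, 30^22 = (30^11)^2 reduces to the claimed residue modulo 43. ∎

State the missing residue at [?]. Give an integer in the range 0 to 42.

Multiply the listed residues: 38 · 40 · 30 = 1520 → 45600.
Reducing modulo 43: 45600 = 1060·43 + 20, so 30^11 ≡ 20.

20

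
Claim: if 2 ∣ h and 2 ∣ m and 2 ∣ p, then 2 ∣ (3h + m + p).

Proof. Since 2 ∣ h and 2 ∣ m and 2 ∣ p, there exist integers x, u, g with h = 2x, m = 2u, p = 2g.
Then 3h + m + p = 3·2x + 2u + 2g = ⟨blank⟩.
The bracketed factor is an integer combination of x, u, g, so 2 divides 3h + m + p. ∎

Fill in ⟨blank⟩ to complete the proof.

Pull the common 2 out of every term: 3·2x + 2u + 2g = 2(g + u + 3x).
g + u + 3x is an integer, which exhibits the divisibility.

2(g + u + 3x)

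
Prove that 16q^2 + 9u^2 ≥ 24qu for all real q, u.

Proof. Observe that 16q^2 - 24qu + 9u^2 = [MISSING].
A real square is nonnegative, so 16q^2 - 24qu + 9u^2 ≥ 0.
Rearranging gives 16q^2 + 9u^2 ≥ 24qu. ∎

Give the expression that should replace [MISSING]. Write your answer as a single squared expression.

The leading and trailing coefficients are 4^2 and 3^2, and 24 = 2·4·3, so the trinomial is (4q - 3u)^2.
Hence 16q^2 - 24qu + 9u^2 ≥ 0.

(4q - 3u)^2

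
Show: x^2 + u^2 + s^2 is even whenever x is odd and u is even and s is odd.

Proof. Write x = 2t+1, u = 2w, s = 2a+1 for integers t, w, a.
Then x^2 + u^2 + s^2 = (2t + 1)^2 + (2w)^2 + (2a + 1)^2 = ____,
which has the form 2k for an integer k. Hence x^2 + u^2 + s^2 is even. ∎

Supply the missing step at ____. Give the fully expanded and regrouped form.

Expanding: (2t + 1)^2 + (2w)^2 + (2a + 1)^2 = 4a^2 + 4a + 4t^2 + 4t + 4w^2 + 2.
Every term is even; pulling out the factor of 2 gives 2(2a^2 + 2a + 2t^2 + 2t + 2w^2 + 1).

2(2a^2 + 2a + 2t^2 + 2t + 2w^2 + 1)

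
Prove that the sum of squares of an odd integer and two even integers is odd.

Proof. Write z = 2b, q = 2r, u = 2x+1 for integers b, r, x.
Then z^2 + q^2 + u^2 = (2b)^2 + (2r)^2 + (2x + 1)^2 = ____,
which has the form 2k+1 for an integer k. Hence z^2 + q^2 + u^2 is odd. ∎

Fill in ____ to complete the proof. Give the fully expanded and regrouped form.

(2b)^2 + (2r)^2 + (2x + 1)^2 = 4b^2 + 4r^2 + 4x^2 + 4x + 1
= 2(2b^2 + 2r^2 + 2x^2 + 2x) + 1.
Since 2b^2 + 2r^2 + 2x^2 + 2x is an integer, the sum of squares is of the form 2k+1 for an integer k.

2(2b^2 + 2r^2 + 2x^2 + 2x) + 1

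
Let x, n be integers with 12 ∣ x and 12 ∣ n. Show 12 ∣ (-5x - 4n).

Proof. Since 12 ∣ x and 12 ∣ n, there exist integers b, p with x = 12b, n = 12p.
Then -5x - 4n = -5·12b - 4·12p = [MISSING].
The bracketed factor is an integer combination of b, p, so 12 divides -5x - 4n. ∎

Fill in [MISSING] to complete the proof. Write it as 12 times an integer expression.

12(-5b - 4p)

Pull the common 12 out of every term: -5·12b - 4·12p = 12(-5b - 4p).
-5b - 4p is an integer, which exhibits the divisibility.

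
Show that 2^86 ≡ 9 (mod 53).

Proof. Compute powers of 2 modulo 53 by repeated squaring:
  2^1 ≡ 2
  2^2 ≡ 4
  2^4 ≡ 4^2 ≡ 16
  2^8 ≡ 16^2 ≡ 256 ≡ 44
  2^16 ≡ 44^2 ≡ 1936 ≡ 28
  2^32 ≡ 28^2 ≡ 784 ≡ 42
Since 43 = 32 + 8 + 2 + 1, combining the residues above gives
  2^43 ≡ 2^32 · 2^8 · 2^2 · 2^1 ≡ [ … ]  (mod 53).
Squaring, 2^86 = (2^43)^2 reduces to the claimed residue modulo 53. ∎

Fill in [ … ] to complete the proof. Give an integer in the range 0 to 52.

50

Multiply the listed residues: 42 · 44 · 4 · 2 = 1848 → 7392 → 14784.
Reducing modulo 53: 14784 = 278·53 + 50, so 2^43 ≡ 50.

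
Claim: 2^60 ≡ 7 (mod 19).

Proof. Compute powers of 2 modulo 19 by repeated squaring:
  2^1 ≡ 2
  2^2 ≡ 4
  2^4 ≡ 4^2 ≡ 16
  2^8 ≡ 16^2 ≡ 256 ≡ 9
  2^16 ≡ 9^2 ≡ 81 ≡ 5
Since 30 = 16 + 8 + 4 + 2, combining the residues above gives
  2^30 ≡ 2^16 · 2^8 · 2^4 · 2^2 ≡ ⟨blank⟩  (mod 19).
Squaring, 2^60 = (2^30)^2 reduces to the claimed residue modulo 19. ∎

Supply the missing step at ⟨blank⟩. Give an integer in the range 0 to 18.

Multiply the listed residues: 5 · 9 · 16 · 4 = 45 → 720 → 2880.
Reducing modulo 19: 2880 = 151·19 + 11, so 2^30 ≡ 11.

11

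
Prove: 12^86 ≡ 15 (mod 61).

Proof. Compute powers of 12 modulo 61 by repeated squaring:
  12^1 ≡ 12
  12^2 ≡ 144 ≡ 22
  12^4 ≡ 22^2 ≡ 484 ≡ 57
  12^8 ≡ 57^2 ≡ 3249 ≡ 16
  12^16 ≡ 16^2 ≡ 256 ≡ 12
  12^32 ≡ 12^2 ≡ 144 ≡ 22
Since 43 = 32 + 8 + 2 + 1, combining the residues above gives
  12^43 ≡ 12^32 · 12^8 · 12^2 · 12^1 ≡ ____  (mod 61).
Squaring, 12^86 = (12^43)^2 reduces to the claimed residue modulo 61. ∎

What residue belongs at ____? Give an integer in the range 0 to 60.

25

Multiply the listed residues: 22 · 16 · 22 · 12 = 352 → 7744 → 92928.
Reducing modulo 61: 92928 = 1523·61 + 25, so 12^43 ≡ 25.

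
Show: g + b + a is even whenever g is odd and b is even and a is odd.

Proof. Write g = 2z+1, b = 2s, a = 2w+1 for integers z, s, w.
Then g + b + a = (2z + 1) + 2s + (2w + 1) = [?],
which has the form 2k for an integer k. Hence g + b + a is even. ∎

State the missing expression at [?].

2(s + w + z + 1)

(2z + 1) + 2s + (2w + 1) = 2s + 2w + 2z + 2
= 2(s + w + z + 1).
Since s + w + z + 1 is an integer, the sum is of the form 2k for an integer k.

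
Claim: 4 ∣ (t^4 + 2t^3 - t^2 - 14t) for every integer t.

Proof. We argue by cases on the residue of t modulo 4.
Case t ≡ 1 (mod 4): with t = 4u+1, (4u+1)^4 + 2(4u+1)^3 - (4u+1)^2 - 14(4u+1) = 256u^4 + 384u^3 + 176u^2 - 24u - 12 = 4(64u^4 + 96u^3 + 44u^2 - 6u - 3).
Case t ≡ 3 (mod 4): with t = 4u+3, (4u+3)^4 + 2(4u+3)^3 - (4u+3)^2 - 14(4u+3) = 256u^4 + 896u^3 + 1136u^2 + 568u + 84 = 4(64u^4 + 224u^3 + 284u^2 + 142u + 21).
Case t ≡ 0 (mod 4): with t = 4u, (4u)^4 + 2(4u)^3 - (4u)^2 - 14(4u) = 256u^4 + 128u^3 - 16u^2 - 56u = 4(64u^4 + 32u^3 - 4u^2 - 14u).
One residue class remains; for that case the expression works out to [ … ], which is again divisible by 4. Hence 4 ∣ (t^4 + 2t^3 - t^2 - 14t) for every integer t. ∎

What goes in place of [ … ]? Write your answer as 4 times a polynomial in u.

The residues treated are {1, 3, 0}, so the missing case is t ≡ 2 (mod 4); write t = 4u+2.
Then (4u+2)^4 + 2(4u+2)^3 - (4u+2)^2 - 14(4u+2) = 256u^4 + 640u^3 + 560u^2 + 152u = 4(64u^4 + 160u^3 + 140u^2 + 38u).

4(64u^4 + 160u^3 + 140u^2 + 38u)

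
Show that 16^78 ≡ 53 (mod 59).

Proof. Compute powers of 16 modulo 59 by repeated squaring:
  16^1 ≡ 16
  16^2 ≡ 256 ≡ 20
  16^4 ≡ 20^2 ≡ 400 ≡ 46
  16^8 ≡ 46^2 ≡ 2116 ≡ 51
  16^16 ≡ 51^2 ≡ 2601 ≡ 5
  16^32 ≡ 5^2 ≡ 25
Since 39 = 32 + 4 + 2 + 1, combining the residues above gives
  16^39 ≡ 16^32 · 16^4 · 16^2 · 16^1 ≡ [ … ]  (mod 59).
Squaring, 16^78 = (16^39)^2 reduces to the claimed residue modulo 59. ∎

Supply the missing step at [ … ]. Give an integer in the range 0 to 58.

17

Multiply the listed residues: 25 · 46 · 20 · 16 = 1150 → 23000 → 368000.
Reducing modulo 59: 368000 = 6237·59 + 17, so 16^39 ≡ 17.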